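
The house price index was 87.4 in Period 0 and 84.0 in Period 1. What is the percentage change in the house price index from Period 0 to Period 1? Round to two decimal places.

Change = (84.0 − 87.4) / 87.4 × 100
       = -3.4 / 87.4 × 100 = -3.8902%

-3.89%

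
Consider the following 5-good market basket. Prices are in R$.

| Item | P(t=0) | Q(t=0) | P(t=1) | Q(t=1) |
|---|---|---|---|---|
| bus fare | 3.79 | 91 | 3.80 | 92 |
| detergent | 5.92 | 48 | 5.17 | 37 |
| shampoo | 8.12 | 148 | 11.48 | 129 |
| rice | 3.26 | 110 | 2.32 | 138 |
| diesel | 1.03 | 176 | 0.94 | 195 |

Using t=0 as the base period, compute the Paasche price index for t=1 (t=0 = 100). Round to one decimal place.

111.4

Paasche price index uses current-period quantities as weights.
ΣP(t=1)·Q(t=1) = 3.80×92 + 5.17×37 + 11.48×129 + 2.32×138 + 0.94×195 = 349.6 + 191.29 + 1480.92 + 320.16 + 183.3 = 2525.27
ΣP(t=0)·Q(t=1) = 3.79×92 + 5.92×37 + 8.12×129 + 3.26×138 + 1.03×195 = 348.68 + 219.04 + 1047.48 + 449.88 + 200.85 = 2265.93
Index = 2525.27 / 2265.93 × 100 = 111.4452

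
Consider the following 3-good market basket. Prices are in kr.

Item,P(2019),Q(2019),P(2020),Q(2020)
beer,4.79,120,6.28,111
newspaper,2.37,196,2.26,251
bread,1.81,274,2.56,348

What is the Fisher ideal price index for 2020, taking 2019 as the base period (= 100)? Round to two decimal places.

Laspeyres component (base-period weights):
ΣP(2020)Q(2019) = 6.28×120 + 2.26×196 + 2.56×274 = 753.6 + 442.96 + 701.44 = 1898
ΣP(2019)Q(2019) = 4.79×120 + 2.37×196 + 1.81×274 = 574.8 + 464.52 + 495.94 = 1535.26
L = 1898 / 1535.26 × 100 = 123.6273
Paasche component (current-period weights):
ΣP(2020)Q(2020) = 6.28×111 + 2.26×251 + 2.56×348 = 697.08 + 567.26 + 890.88 = 2155.22
ΣP(2019)Q(2020) = 4.79×111 + 2.37×251 + 1.81×348 = 531.69 + 594.87 + 629.88 = 1756.44
P = 2155.22 / 1756.44 × 100 = 122.7039
Fisher = √(L × P) = √(123.6273 × 122.7039) = 123.1647

123.16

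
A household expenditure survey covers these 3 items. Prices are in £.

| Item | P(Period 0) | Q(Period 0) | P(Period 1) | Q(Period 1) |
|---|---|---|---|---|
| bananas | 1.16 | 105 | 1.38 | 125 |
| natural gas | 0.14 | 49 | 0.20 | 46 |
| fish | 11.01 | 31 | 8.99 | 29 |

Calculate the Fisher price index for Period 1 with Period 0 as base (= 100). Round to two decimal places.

Laspeyres component (base-period weights):
ΣP(Period 1)Q(Period 0) = 1.38×105 + 0.20×49 + 8.99×31 = 144.9 + 9.8 + 278.69 = 433.39
ΣP(Period 0)Q(Period 0) = 1.16×105 + 0.14×49 + 11.01×31 = 121.8 + 6.86 + 341.31 = 469.97
L = 433.39 / 469.97 × 100 = 92.2165
Paasche component (current-period weights):
ΣP(Period 1)Q(Period 1) = 1.38×125 + 0.20×46 + 8.99×29 = 172.5 + 9.2 + 260.71 = 442.41
ΣP(Period 0)Q(Period 1) = 1.16×125 + 0.14×46 + 11.01×29 = 145 + 6.44 + 319.29 = 470.73
P = 442.41 / 470.73 × 100 = 93.9838
Fisher = √(L × P) = √(92.2165 × 93.9838) = 93.0960

93.10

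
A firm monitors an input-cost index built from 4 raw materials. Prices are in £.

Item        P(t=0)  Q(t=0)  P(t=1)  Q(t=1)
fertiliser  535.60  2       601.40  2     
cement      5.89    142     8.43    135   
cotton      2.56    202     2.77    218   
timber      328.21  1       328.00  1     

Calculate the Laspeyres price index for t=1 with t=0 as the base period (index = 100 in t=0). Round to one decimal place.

119.4

Laspeyres price index uses base-period quantities as weights.
ΣP(t=1)·Q(t=0) = 601.40×2 + 8.43×142 + 2.77×202 + 328.00×1 = 1202.8 + 1197.06 + 559.54 + 328 = 3287.4
ΣP(t=0)·Q(t=0) = 535.60×2 + 5.89×142 + 2.56×202 + 328.21×1 = 1071.2 + 836.38 + 517.12 + 328.21 = 2752.91
Index = 3287.4 / 2752.91 × 100 = 119.4155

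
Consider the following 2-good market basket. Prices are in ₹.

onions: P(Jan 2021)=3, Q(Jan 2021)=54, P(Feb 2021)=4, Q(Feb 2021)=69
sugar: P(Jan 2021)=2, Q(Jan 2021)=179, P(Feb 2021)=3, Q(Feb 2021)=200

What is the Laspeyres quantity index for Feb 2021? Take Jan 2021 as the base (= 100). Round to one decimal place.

116.7

Laspeyres quantity index uses base-period prices as weights.
ΣP(Jan 2021)·Q(Feb 2021) = 3×69 + 2×200 = 207 + 400 = 607
ΣP(Jan 2021)·Q(Jan 2021) = 3×54 + 2×179 = 162 + 358 = 520
Index = 607 / 520 × 100 = 116.7308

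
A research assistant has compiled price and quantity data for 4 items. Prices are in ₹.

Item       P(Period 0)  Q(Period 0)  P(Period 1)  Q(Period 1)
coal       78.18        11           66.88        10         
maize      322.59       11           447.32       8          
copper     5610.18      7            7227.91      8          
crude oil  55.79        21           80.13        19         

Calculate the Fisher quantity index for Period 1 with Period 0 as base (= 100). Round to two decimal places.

Laspeyres component (base-period weights):
ΣP(Period 0)Q(Period 1) = 78.18×10 + 322.59×8 + 5610.18×8 + 55.79×19 = 781.8 + 2580.72 + 44881.44 + 1060.01 = 49303.97
ΣP(Period 0)Q(Period 0) = 78.18×11 + 322.59×11 + 5610.18×7 + 55.79×21 = 859.98 + 3548.49 + 39271.26 + 1171.59 = 44851.32
L = 49303.97 / 44851.32 × 100 = 109.9276
Paasche component (current-period weights):
ΣP(Period 1)Q(Period 1) = 66.88×10 + 447.32×8 + 7227.91×8 + 80.13×19 = 668.8 + 3578.56 + 57823.28 + 1522.47 = 63593.11
ΣP(Period 1)Q(Period 0) = 66.88×11 + 447.32×11 + 7227.91×7 + 80.13×21 = 735.68 + 4920.52 + 50595.37 + 1682.73 = 57934.3
P = 63593.11 / 57934.3 × 100 = 109.7676
Fisher = √(L × P) = √(109.9276 × 109.7676) = 109.8476

109.85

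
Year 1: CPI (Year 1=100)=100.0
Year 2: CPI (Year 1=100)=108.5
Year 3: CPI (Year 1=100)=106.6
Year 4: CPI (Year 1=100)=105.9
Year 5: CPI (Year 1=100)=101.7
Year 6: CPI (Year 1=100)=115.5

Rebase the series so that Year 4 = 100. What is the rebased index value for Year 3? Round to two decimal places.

100.66

Rebased(Year 3) = 106.6 / 105.9 × 100 = 100.6610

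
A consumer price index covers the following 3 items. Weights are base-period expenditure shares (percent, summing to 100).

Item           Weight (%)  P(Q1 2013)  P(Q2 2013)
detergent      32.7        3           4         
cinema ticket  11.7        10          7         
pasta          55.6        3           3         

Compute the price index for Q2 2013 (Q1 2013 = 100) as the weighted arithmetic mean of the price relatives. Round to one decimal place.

107.4

detergent: 32.7 × (4/3) = 32.7 × 1.333333 = 43.6000
cinema ticket: 11.7 × (7/10) = 11.7 × 0.700000 = 8.1900
pasta: 55.6 × (3/3) = 55.6 × 1.000000 = 55.6000
Index = Σ wᵢ·(p₁ᵢ/p₀ᵢ) = 43.6000 + 8.1900 + 55.6000 = 107.3900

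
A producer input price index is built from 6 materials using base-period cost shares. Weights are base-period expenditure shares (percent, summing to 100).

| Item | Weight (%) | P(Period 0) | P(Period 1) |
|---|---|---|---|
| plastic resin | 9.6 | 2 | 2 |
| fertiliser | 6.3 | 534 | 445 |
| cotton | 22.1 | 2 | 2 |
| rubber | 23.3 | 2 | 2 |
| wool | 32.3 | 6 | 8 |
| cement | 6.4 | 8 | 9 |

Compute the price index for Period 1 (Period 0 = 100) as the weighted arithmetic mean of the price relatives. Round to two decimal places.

110.52

plastic resin: 9.6 × (2/2) = 9.6 × 1.000000 = 9.6000
fertiliser: 6.3 × (445/534) = 6.3 × 0.833333 = 5.2500
cotton: 22.1 × (2/2) = 22.1 × 1.000000 = 22.1000
rubber: 23.3 × (2/2) = 23.3 × 1.000000 = 23.3000
wool: 32.3 × (8/6) = 32.3 × 1.333333 = 43.0667
cement: 6.4 × (9/8) = 6.4 × 1.125000 = 7.2000
Index = Σ wᵢ·(p₁ᵢ/p₀ᵢ) = 9.6000 + 5.2500 + 22.1000 + 23.3000 + 43.0667 + 7.2000 = 110.5167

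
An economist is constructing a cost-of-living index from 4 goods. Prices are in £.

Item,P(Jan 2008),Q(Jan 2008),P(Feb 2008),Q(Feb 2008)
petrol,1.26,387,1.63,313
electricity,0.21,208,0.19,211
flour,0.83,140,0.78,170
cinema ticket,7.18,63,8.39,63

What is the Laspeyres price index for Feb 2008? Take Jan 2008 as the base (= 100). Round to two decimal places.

118.94

Laspeyres price index uses base-period quantities as weights.
ΣP(Feb 2008)·Q(Jan 2008) = 1.63×387 + 0.19×208 + 0.78×140 + 8.39×63 = 630.81 + 39.52 + 109.2 + 528.57 = 1308.1
ΣP(Jan 2008)·Q(Jan 2008) = 1.26×387 + 0.21×208 + 0.83×140 + 7.18×63 = 487.62 + 43.68 + 116.2 + 452.34 = 1099.84
Index = 1308.1 / 1099.84 × 100 = 118.9355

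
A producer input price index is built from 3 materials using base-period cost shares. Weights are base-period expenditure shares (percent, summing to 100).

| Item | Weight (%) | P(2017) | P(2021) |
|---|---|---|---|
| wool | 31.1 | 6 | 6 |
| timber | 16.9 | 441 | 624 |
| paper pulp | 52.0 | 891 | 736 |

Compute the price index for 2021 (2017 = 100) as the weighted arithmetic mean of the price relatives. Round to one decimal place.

98.0

wool: 31.1 × (6/6) = 31.1 × 1.000000 = 31.1000
timber: 16.9 × (624/441) = 16.9 × 1.414966 = 23.9129
paper pulp: 52.0 × (736/891) = 52.0 × 0.826038 = 42.9540
Index = Σ wᵢ·(p₁ᵢ/p₀ᵢ) = 31.1000 + 23.9129 + 42.9540 = 97.9669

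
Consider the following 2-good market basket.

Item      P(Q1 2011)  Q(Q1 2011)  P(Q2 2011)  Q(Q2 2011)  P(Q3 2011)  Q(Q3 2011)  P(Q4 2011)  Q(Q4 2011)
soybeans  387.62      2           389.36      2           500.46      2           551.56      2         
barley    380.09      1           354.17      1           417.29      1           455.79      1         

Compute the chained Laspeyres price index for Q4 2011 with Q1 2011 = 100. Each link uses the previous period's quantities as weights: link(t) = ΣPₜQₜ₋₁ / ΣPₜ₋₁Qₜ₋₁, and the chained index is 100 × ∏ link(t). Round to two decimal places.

Link Q1 2011→Q2 2011:
ΣP(Q2 2011)Q(Q1 2011) = 389.36×2 + 354.17×1 = 778.72 + 354.17 = 1132.89
ΣP(Q1 2011)Q(Q1 2011) = 387.62×2 + 380.09×1 = 775.24 + 380.09 = 1155.33
link = 1132.89/1155.33 = 0.980577
Link Q2 2011→Q3 2011:
ΣP(Q3 2011)Q(Q2 2011) = 500.46×2 + 417.29×1 = 1000.92 + 417.29 = 1418.21
ΣP(Q2 2011)Q(Q2 2011) = 389.36×2 + 354.17×1 = 778.72 + 354.17 = 1132.89
link = 1418.21/1132.89 = 1.251851
Link Q3 2011→Q4 2011:
ΣP(Q4 2011)Q(Q3 2011) = 551.56×2 + 455.79×1 = 1103.12 + 455.79 = 1558.91
ΣP(Q3 2011)Q(Q3 2011) = 500.46×2 + 417.29×1 = 1000.92 + 417.29 = 1418.21
link = 1558.91/1418.21 = 1.099210
Chained index = 100 × 0.980577 × 1.251851 × 1.099210 = 134.9320

134.93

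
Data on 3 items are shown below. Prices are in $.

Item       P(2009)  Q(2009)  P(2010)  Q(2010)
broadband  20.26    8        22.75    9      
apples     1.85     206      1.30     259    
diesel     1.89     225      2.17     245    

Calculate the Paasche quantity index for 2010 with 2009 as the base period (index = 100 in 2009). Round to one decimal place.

Paasche quantity index uses current-period prices as weights.
ΣP(2010)·Q(2010) = 22.75×9 + 1.30×259 + 2.17×245 = 204.75 + 336.7 + 531.65 = 1073.1
ΣP(2010)·Q(2009) = 22.75×8 + 1.30×206 + 2.17×225 = 182 + 267.8 + 488.25 = 938.05
Index = 1073.1 / 938.05 × 100 = 114.3969

114.4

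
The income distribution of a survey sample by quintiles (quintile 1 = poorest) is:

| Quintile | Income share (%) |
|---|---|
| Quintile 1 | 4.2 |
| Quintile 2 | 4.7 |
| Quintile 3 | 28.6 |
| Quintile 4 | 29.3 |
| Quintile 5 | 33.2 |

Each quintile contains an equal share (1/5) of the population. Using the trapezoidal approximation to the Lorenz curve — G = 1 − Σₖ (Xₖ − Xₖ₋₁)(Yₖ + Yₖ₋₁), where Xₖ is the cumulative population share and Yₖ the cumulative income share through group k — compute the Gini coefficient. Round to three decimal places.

0.330

Cumulative income shares Yₖ: 0.0420, 0.0890, 0.3750, 0.6680, 1.0000
Σ (Xₖ−Xₖ₋₁)(Yₖ+Yₖ₋₁) = (1/5)(0.0420+0.0000) + (1/5)(0.0890+0.0420) + (1/5)(0.3750+0.0890) + (1/5)(0.6680+0.3750) + (1/5)(1.0000+0.6680)
  = 0.0084 + 0.0262 + 0.0928 + 0.2086 + 0.3336 = 0.6696
G = 1 − 0.6696 = 0.3304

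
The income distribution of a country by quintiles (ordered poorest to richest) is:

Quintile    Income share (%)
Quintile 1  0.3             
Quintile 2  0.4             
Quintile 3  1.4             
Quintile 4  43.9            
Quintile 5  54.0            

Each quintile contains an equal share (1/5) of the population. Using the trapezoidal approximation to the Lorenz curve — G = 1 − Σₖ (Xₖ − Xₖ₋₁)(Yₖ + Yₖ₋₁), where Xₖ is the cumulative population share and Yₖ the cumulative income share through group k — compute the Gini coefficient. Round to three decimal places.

0.604

Cumulative income shares Yₖ: 0.0030, 0.0070, 0.0210, 0.4600, 1.0000
Σ (Xₖ−Xₖ₋₁)(Yₖ+Yₖ₋₁) = (1/5)(0.0030+0.0000) + (1/5)(0.0070+0.0030) + (1/5)(0.0210+0.0070) + (1/5)(0.4600+0.0210) + (1/5)(1.0000+0.4600)
  = 0.0006 + 0.0020 + 0.0056 + 0.0962 + 0.2920 = 0.3964
G = 1 − 0.3964 = 0.6036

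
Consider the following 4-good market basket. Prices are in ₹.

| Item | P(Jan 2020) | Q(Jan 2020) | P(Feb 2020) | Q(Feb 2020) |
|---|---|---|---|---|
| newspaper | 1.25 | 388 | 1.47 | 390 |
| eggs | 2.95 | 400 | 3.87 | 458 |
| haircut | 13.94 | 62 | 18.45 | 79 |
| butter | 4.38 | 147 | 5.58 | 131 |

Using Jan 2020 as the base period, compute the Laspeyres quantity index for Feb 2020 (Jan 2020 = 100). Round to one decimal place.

Laspeyres quantity index uses base-period prices as weights.
ΣP(Jan 2020)·Q(Feb 2020) = 1.25×390 + 2.95×458 + 13.94×79 + 4.38×131 = 487.5 + 1351.1 + 1101.26 + 573.78 = 3513.64
ΣP(Jan 2020)·Q(Jan 2020) = 1.25×388 + 2.95×400 + 13.94×62 + 4.38×147 = 485 + 1180 + 864.28 + 643.86 = 3173.14
Index = 3513.64 / 3173.14 × 100 = 110.7307

110.7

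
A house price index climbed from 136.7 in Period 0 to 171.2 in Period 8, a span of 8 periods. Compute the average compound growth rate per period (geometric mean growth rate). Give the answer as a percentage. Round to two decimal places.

Growth factor = (171.2/136.7)^(1/8) = (1.252377)^(1/8) = 1.028530
Growth rate = 1.028530 − 1 = 0.028530 = 2.8530%

2.85%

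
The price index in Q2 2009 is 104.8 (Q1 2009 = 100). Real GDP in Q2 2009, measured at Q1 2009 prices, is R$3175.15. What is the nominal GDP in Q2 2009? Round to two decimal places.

3327.56

Nominal = Real × (Index/100) = 3175.15 × (104.8/100)
        = 3175.15 × 1.048 = 3327.5572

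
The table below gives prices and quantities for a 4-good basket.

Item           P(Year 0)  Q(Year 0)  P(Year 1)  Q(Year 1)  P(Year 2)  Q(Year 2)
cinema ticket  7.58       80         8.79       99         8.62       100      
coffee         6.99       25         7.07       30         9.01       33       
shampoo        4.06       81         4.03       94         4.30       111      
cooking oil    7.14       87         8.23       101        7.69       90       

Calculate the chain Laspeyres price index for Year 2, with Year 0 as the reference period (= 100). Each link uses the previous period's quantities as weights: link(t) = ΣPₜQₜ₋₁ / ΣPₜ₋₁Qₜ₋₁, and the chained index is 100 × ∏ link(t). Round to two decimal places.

Link Year 0→Year 1:
ΣP(Year 1)Q(Year 0) = 8.79×80 + 7.07×25 + 4.03×81 + 8.23×87 = 703.2 + 176.75 + 326.43 + 716.01 = 1922.39
ΣP(Year 0)Q(Year 0) = 7.58×80 + 6.99×25 + 4.06×81 + 7.14×87 = 606.4 + 174.75 + 328.86 + 621.18 = 1731.19
link = 1922.39/1731.19 = 1.110444
Link Year 1→Year 2:
ΣP(Year 2)Q(Year 1) = 8.62×99 + 9.01×30 + 4.30×94 + 7.69×101 = 853.38 + 270.3 + 404.2 + 776.69 = 2304.57
ΣP(Year 1)Q(Year 1) = 8.79×99 + 7.07×30 + 4.03×94 + 8.23×101 = 870.21 + 212.1 + 378.82 + 831.23 = 2292.36
link = 2304.57/2292.36 = 1.005326
Chained index = 100 × 1.110444 × 1.005326 = 111.6359

111.64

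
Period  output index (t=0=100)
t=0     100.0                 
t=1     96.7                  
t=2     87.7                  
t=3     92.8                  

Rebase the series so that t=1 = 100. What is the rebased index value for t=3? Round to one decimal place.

Rebased(t=3) = 92.8 / 96.7 × 100 = 95.9669

96.0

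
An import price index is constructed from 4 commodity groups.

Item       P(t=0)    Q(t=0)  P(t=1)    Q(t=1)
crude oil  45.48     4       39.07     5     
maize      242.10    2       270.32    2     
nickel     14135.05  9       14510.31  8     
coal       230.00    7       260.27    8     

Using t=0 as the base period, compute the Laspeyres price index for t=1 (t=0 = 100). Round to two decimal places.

102.80

Laspeyres price index uses base-period quantities as weights.
ΣP(t=1)·Q(t=0) = 39.07×4 + 270.32×2 + 14510.31×9 + 260.27×7 = 156.28 + 540.64 + 130592.79 + 1821.89 = 133111.6
ΣP(t=0)·Q(t=0) = 45.48×4 + 242.10×2 + 14135.05×9 + 230.00×7 = 181.92 + 484.2 + 127215.45 + 1610 = 129491.57
Index = 133111.6 / 129491.57 × 100 = 102.7956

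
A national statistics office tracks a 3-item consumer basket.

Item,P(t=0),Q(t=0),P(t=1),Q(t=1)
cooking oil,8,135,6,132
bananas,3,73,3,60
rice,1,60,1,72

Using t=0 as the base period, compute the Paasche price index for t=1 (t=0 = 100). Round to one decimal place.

79.8

Paasche price index uses current-period quantities as weights.
ΣP(t=1)·Q(t=1) = 6×132 + 3×60 + 1×72 = 792 + 180 + 72 = 1044
ΣP(t=0)·Q(t=1) = 8×132 + 3×60 + 1×72 = 1056 + 180 + 72 = 1308
Index = 1044 / 1308 × 100 = 79.8165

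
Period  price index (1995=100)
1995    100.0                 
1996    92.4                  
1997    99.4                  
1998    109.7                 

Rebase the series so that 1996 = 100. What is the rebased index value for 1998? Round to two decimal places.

Rebased(1998) = 109.7 / 92.4 × 100 = 118.7229

118.72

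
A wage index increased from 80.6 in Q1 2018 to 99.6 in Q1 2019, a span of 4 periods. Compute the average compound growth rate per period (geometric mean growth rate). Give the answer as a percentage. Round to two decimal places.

Growth factor = (99.6/80.6)^(1/4) = (1.235732)^(1/4) = 1.054341
Growth rate = 1.054341 − 1 = 0.054341 = 5.4341%

5.43%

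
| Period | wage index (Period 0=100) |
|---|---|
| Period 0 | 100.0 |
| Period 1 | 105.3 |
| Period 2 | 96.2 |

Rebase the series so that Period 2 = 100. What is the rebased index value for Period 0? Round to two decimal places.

Rebased(Period 0) = 100.0 / 96.2 × 100 = 103.9501

103.95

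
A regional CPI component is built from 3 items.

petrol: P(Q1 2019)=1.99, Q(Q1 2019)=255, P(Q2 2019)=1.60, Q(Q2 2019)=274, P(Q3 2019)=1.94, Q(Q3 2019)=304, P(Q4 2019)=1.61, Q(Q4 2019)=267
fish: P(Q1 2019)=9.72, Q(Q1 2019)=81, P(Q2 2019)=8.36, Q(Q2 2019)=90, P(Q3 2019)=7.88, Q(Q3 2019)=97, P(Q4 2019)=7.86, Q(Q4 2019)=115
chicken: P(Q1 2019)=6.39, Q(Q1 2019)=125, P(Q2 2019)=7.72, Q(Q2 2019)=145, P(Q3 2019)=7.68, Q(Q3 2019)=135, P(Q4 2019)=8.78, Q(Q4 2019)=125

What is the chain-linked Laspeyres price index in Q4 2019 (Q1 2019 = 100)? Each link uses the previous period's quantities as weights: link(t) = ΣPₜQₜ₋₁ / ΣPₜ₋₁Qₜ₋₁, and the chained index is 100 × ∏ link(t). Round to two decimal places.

101.73

Link Q1 2019→Q2 2019:
ΣP(Q2 2019)Q(Q1 2019) = 1.60×255 + 8.36×81 + 7.72×125 = 408 + 677.16 + 965 = 2050.16
ΣP(Q1 2019)Q(Q1 2019) = 1.99×255 + 9.72×81 + 6.39×125 = 507.45 + 787.32 + 798.75 = 2093.52
link = 2050.16/2093.52 = 0.979288
Link Q2 2019→Q3 2019:
ΣP(Q3 2019)Q(Q2 2019) = 1.94×274 + 7.88×90 + 7.68×145 = 531.56 + 709.2 + 1113.6 = 2354.36
ΣP(Q2 2019)Q(Q2 2019) = 1.60×274 + 8.36×90 + 7.72×145 = 438.4 + 752.4 + 1119.4 = 2310.2
link = 2354.36/2310.2 = 1.019115
Link Q3 2019→Q4 2019:
ΣP(Q4 2019)Q(Q3 2019) = 1.61×304 + 7.86×97 + 8.78×135 = 489.44 + 762.42 + 1185.3 = 2437.16
ΣP(Q3 2019)Q(Q3 2019) = 1.94×304 + 7.88×97 + 7.68×135 = 589.76 + 764.36 + 1036.8 = 2390.92
link = 2437.16/2390.92 = 1.019340
Chained index = 100 × 0.979288 × 1.019115 × 1.019340 = 101.7309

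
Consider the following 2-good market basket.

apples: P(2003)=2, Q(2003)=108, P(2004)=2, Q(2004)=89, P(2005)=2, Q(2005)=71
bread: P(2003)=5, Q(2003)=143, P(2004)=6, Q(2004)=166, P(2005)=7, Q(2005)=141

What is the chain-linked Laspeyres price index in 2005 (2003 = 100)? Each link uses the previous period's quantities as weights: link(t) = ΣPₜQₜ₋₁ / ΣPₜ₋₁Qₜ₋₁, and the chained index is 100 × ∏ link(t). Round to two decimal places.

131.67

Link 2003→2004:
ΣP(2004)Q(2003) = 2×108 + 6×143 = 216 + 858 = 1074
ΣP(2003)Q(2003) = 2×108 + 5×143 = 216 + 715 = 931
link = 1074/931 = 1.153598
Link 2004→2005:
ΣP(2005)Q(2004) = 2×89 + 7×166 = 178 + 1162 = 1340
ΣP(2004)Q(2004) = 2×89 + 6×166 = 178 + 996 = 1174
link = 1340/1174 = 1.141397
Chained index = 100 × 1.153598 × 1.141397 = 131.6714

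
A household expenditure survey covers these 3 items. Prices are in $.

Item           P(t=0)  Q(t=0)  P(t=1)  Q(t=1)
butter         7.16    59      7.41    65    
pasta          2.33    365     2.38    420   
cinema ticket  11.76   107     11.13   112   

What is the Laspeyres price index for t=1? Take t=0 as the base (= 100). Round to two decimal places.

98.64

Laspeyres price index uses base-period quantities as weights.
ΣP(t=1)·Q(t=0) = 7.41×59 + 2.38×365 + 11.13×107 = 437.19 + 868.7 + 1190.91 = 2496.8
ΣP(t=0)·Q(t=0) = 7.16×59 + 2.33×365 + 11.76×107 = 422.44 + 850.45 + 1258.32 = 2531.21
Index = 2496.8 / 2531.21 × 100 = 98.6406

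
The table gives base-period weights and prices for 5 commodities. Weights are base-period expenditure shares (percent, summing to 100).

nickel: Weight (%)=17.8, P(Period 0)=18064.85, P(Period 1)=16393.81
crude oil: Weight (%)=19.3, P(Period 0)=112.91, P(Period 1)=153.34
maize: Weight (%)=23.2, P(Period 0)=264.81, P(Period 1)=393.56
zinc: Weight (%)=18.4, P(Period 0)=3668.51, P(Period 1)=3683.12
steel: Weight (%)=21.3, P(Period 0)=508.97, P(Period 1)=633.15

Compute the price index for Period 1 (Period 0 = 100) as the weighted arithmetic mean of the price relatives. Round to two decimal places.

121.81

nickel: 17.8 × (16393.81/18064.85) = 17.8 × 0.907498 = 16.1535
crude oil: 19.3 × (153.34/112.91) = 19.3 × 1.358073 = 26.2108
maize: 23.2 × (393.56/264.81) = 23.2 × 1.486198 = 34.4798
zinc: 18.4 × (3683.12/3668.51) = 18.4 × 1.003983 = 18.4733
steel: 21.3 × (633.15/508.97) = 21.3 × 1.243983 = 26.4968
Index = Σ wᵢ·(p₁ᵢ/p₀ᵢ) = 16.1535 + 26.2108 + 34.4798 + 18.4733 + 26.4968 = 121.8142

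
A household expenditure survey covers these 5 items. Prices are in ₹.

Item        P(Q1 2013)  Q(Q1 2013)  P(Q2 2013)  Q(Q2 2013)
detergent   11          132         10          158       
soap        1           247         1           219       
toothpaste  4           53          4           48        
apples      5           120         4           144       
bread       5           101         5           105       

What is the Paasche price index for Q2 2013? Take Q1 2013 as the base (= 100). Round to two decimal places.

Paasche price index uses current-period quantities as weights.
ΣP(Q2 2013)·Q(Q2 2013) = 10×158 + 1×219 + 4×48 + 4×144 + 5×105 = 1580 + 219 + 192 + 576 + 525 = 3092
ΣP(Q1 2013)·Q(Q2 2013) = 11×158 + 1×219 + 4×48 + 5×144 + 5×105 = 1738 + 219 + 192 + 720 + 525 = 3394
Index = 3092 / 3394 × 100 = 91.1019

91.10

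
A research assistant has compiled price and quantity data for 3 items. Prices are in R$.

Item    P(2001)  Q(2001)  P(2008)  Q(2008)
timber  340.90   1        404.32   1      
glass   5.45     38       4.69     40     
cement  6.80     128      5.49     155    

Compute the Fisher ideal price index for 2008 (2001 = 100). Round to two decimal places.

Laspeyres component (base-period weights):
ΣP(2008)Q(2001) = 404.32×1 + 4.69×38 + 5.49×128 = 404.32 + 178.22 + 702.72 = 1285.26
ΣP(2001)Q(2001) = 340.90×1 + 5.45×38 + 6.80×128 = 340.9 + 207.1 + 870.4 = 1418.4
L = 1285.26 / 1418.4 × 100 = 90.6134
Paasche component (current-period weights):
ΣP(2008)Q(2008) = 404.32×1 + 4.69×40 + 5.49×155 = 404.32 + 187.6 + 850.95 = 1442.87
ΣP(2001)Q(2008) = 340.90×1 + 5.45×40 + 6.80×155 = 340.9 + 218 + 1054 = 1612.9
P = 1442.87 / 1612.9 × 100 = 89.4581
Fisher = √(L × P) = √(90.6134 × 89.4581) = 90.0339

90.03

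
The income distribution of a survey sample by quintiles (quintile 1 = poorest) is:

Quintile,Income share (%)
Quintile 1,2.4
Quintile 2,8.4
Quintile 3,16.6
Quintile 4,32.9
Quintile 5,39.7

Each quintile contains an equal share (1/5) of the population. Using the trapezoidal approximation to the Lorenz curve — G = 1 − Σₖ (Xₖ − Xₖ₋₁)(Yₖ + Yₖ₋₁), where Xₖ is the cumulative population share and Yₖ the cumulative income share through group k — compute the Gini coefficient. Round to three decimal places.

0.396

Cumulative income shares Yₖ: 0.0240, 0.1080, 0.2740, 0.6030, 1.0000
Σ (Xₖ−Xₖ₋₁)(Yₖ+Yₖ₋₁) = (1/5)(0.0240+0.0000) + (1/5)(0.1080+0.0240) + (1/5)(0.2740+0.1080) + (1/5)(0.6030+0.2740) + (1/5)(1.0000+0.6030)
  = 0.0048 + 0.0264 + 0.0764 + 0.1754 + 0.3206 = 0.6036
G = 1 − 0.6036 = 0.3964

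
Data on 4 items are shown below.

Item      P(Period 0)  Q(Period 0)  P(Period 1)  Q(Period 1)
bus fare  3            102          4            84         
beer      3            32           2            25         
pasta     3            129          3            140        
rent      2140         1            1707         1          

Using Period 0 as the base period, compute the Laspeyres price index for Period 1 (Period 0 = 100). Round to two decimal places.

Laspeyres price index uses base-period quantities as weights.
ΣP(Period 1)·Q(Period 0) = 4×102 + 2×32 + 3×129 + 1707×1 = 408 + 64 + 387 + 1707 = 2566
ΣP(Period 0)·Q(Period 0) = 3×102 + 3×32 + 3×129 + 2140×1 = 306 + 96 + 387 + 2140 = 2929
Index = 2566 / 2929 × 100 = 87.6067

87.61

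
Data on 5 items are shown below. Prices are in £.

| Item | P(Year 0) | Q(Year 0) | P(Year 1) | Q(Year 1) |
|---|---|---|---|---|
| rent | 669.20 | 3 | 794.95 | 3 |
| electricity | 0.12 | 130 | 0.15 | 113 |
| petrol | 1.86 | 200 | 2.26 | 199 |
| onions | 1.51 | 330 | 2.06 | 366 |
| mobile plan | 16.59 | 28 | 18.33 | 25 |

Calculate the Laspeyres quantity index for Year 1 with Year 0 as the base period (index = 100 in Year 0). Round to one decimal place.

Laspeyres quantity index uses base-period prices as weights.
ΣP(Year 0)·Q(Year 1) = 669.20×3 + 0.12×113 + 1.86×199 + 1.51×366 + 16.59×25 = 2007.6 + 13.56 + 370.14 + 552.66 + 414.75 = 3358.71
ΣP(Year 0)·Q(Year 0) = 669.20×3 + 0.12×130 + 1.86×200 + 1.51×330 + 16.59×28 = 2007.6 + 15.6 + 372 + 498.3 + 464.52 = 3358.02
Index = 3358.71 / 3358.02 × 100 = 100.0205

100.0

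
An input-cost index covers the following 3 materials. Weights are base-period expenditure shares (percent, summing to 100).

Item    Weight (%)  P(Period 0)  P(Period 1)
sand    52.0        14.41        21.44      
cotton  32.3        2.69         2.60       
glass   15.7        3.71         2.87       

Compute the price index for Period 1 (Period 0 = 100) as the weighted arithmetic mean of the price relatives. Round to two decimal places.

sand: 52.0 × (21.44/14.41) = 52.0 × 1.487856 = 77.3685
cotton: 32.3 × (2.60/2.69) = 32.3 × 0.966543 = 31.2193
glass: 15.7 × (2.87/3.71) = 15.7 × 0.773585 = 12.1453
Index = Σ wᵢ·(p₁ᵢ/p₀ᵢ) = 77.3685 + 31.2193 + 12.1453 = 120.7331

120.73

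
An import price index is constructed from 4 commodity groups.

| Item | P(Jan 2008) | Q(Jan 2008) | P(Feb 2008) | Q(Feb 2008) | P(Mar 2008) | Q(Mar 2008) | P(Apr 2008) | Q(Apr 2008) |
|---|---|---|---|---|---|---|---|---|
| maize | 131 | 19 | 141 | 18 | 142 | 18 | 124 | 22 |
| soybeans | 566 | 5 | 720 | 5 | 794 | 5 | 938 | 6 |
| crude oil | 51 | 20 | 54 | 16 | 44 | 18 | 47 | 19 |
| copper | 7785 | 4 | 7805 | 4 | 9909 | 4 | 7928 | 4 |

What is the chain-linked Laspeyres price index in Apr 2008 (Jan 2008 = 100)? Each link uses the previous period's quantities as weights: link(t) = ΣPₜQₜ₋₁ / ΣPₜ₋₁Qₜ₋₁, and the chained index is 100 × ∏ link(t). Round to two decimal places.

106.12

Link Jan 2008→Feb 2008:
ΣP(Feb 2008)Q(Jan 2008) = 141×19 + 720×5 + 54×20 + 7805×4 = 2679 + 3600 + 1080 + 31220 = 38579
ΣP(Jan 2008)Q(Jan 2008) = 131×19 + 566×5 + 51×20 + 7785×4 = 2489 + 2830 + 1020 + 31140 = 37479
link = 38579/37479 = 1.029350
Link Feb 2008→Mar 2008:
ΣP(Mar 2008)Q(Feb 2008) = 142×18 + 794×5 + 44×16 + 9909×4 = 2556 + 3970 + 704 + 39636 = 46866
ΣP(Feb 2008)Q(Feb 2008) = 141×18 + 720×5 + 54×16 + 7805×4 = 2538 + 3600 + 864 + 31220 = 38222
link = 46866/38222 = 1.226152
Link Mar 2008→Apr 2008:
ΣP(Apr 2008)Q(Mar 2008) = 124×18 + 938×5 + 47×18 + 7928×4 = 2232 + 4690 + 846 + 31712 = 39480
ΣP(Mar 2008)Q(Mar 2008) = 142×18 + 794×5 + 44×18 + 9909×4 = 2556 + 3970 + 792 + 39636 = 46954
link = 39480/46954 = 0.840823
Chained index = 100 × 1.029350 × 1.226152 × 0.840823 = 106.1236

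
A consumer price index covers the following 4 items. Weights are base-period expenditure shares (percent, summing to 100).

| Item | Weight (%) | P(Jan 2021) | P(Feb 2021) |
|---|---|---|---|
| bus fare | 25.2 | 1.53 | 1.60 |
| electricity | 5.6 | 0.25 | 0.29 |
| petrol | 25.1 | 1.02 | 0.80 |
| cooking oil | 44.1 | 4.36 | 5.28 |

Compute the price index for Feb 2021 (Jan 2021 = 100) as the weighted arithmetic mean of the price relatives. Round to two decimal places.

bus fare: 25.2 × (1.60/1.53) = 25.2 × 1.045752 = 26.3529
electricity: 5.6 × (0.29/0.25) = 5.6 × 1.160000 = 6.4960
petrol: 25.1 × (0.80/1.02) = 25.1 × 0.784314 = 19.6863
cooking oil: 44.1 × (5.28/4.36) = 44.1 × 1.211009 = 53.4055
Index = Σ wᵢ·(p₁ᵢ/p₀ᵢ) = 26.3529 + 6.4960 + 19.6863 + 53.4055 = 105.9407

105.94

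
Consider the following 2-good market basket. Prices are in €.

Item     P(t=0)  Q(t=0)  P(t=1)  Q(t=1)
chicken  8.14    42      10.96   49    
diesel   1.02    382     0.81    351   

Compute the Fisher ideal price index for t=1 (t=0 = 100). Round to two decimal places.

Laspeyres component (base-period weights):
ΣP(t=1)Q(t=0) = 10.96×42 + 0.81×382 = 460.32 + 309.42 = 769.74
ΣP(t=0)Q(t=0) = 8.14×42 + 1.02×382 = 341.88 + 389.64 = 731.52
L = 769.74 / 731.52 × 100 = 105.2247
Paasche component (current-period weights):
ΣP(t=1)Q(t=1) = 10.96×49 + 0.81×351 = 537.04 + 284.31 = 821.35
ΣP(t=0)Q(t=1) = 8.14×49 + 1.02×351 = 398.86 + 358.02 = 756.88
P = 821.35 / 756.88 × 100 = 108.5179
Fisher = √(L × P) = √(105.2247 × 108.5179) = 106.8586

106.86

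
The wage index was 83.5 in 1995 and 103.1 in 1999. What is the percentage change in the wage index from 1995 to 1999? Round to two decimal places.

23.47%

Change = (103.1 − 83.5) / 83.5 × 100
       = 19.6 / 83.5 × 100 = 23.4731%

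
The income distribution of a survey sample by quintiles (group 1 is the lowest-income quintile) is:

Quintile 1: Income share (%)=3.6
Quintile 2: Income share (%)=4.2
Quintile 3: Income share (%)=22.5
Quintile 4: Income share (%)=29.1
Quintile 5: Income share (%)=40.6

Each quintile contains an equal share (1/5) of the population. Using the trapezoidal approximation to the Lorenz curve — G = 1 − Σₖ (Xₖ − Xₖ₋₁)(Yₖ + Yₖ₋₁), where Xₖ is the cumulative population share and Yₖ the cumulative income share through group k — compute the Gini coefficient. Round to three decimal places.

Cumulative income shares Yₖ: 0.0360, 0.0780, 0.3030, 0.5940, 1.0000
Σ (Xₖ−Xₖ₋₁)(Yₖ+Yₖ₋₁) = (1/5)(0.0360+0.0000) + (1/5)(0.0780+0.0360) + (1/5)(0.3030+0.0780) + (1/5)(0.5940+0.3030) + (1/5)(1.0000+0.5940)
  = 0.0072 + 0.0228 + 0.0762 + 0.1794 + 0.3188 = 0.6044
G = 1 − 0.6044 = 0.3956

0.396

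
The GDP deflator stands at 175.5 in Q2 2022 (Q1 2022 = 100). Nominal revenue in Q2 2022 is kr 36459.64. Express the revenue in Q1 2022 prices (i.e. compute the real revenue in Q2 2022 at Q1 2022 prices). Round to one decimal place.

20774.7

Real = Nominal ÷ (Index/100) = 36459.64 ÷ (175.5/100)
     = 36459.64 ÷ 1.755 = 20774.7236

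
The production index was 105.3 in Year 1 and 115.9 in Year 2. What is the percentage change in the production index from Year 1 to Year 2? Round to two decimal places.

Change = (115.9 − 105.3) / 105.3 × 100
       = 10.6 / 105.3 × 100 = 10.0665%

10.07%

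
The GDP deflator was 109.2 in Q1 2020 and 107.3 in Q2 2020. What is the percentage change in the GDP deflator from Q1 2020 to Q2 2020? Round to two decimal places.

Change = (107.3 − 109.2) / 109.2 × 100
       = -1.9 / 109.2 × 100 = -1.7399%

-1.74%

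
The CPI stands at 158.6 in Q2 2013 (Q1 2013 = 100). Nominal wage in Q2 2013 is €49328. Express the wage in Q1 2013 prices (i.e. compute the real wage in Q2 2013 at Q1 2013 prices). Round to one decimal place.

Real = Nominal ÷ (Index/100) = 49328 ÷ (158.6/100)
     = 49328 ÷ 1.586 = 31102.1438

31102.1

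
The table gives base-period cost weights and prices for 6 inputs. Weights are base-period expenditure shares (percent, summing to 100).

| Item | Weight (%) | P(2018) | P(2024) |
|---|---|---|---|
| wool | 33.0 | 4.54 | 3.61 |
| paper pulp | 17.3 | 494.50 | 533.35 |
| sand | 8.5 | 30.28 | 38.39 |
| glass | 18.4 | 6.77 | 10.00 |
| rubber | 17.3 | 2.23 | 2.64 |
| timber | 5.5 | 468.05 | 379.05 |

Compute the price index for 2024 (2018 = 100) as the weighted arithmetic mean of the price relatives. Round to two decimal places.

107.79

wool: 33.0 × (3.61/4.54) = 33.0 × 0.795154 = 26.2401
paper pulp: 17.3 × (533.35/494.50) = 17.3 × 1.078564 = 18.6592
sand: 8.5 × (38.39/30.28) = 8.5 × 1.267834 = 10.7766
glass: 18.4 × (10.00/6.77) = 18.4 × 1.477105 = 27.1787
rubber: 17.3 × (2.64/2.23) = 17.3 × 1.183857 = 20.4807
timber: 5.5 × (379.05/468.05) = 5.5 × 0.809849 = 4.4542
Index = Σ wᵢ·(p₁ᵢ/p₀ᵢ) = 26.2401 + 18.6592 + 10.7766 + 27.1787 + 20.4807 + 4.4542 = 107.7895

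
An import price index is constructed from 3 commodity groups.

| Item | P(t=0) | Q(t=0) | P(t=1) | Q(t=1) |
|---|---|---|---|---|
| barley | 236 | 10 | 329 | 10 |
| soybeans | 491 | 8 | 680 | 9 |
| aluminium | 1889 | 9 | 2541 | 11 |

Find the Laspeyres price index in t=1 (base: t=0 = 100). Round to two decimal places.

Laspeyres price index uses base-period quantities as weights.
ΣP(t=1)·Q(t=0) = 329×10 + 680×8 + 2541×9 = 3290 + 5440 + 22869 = 31599
ΣP(t=0)·Q(t=0) = 236×10 + 491×8 + 1889×9 = 2360 + 3928 + 17001 = 23289
Index = 31599 / 23289 × 100 = 135.6821

135.68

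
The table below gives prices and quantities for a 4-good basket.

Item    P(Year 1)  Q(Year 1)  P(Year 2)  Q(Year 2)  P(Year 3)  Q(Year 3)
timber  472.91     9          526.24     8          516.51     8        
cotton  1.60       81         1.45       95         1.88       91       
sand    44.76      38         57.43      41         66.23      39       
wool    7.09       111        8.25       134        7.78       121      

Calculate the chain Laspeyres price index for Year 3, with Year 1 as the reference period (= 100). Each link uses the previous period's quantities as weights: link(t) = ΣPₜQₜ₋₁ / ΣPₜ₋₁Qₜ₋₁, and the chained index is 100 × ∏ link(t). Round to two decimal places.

Link Year 1→Year 2:
ΣP(Year 2)Q(Year 1) = 526.24×9 + 1.45×81 + 57.43×38 + 8.25×111 = 4736.16 + 117.45 + 2182.34 + 915.75 = 7951.7
ΣP(Year 1)Q(Year 1) = 472.91×9 + 1.60×81 + 44.76×38 + 7.09×111 = 4256.19 + 129.6 + 1700.88 + 786.99 = 6873.66
link = 7951.7/6873.66 = 1.156836
Link Year 2→Year 3:
ΣP(Year 3)Q(Year 2) = 516.51×8 + 1.88×95 + 66.23×41 + 7.78×134 = 4132.08 + 178.6 + 2715.43 + 1042.52 = 8068.63
ΣP(Year 2)Q(Year 2) = 526.24×8 + 1.45×95 + 57.43×41 + 8.25×134 = 4209.92 + 137.75 + 2354.63 + 1105.5 = 7807.8
link = 8068.63/7807.8 = 1.033406
Chained index = 100 × 1.156836 × 1.033406 = 119.5482

119.55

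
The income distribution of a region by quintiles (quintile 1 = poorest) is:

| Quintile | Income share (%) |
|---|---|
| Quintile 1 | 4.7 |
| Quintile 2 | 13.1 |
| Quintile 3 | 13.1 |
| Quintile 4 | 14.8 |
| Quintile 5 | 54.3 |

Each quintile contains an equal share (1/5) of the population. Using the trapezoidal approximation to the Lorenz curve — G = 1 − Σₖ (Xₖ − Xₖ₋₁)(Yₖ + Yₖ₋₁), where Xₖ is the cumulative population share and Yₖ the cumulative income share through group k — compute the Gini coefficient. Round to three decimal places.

Cumulative income shares Yₖ: 0.0470, 0.1780, 0.3090, 0.4570, 1.0000
Σ (Xₖ−Xₖ₋₁)(Yₖ+Yₖ₋₁) = (1/5)(0.0470+0.0000) + (1/5)(0.1780+0.0470) + (1/5)(0.3090+0.1780) + (1/5)(0.4570+0.3090) + (1/5)(1.0000+0.4570)
  = 0.0094 + 0.0450 + 0.0974 + 0.1532 + 0.2914 = 0.5964
G = 1 − 0.5964 = 0.4036

0.404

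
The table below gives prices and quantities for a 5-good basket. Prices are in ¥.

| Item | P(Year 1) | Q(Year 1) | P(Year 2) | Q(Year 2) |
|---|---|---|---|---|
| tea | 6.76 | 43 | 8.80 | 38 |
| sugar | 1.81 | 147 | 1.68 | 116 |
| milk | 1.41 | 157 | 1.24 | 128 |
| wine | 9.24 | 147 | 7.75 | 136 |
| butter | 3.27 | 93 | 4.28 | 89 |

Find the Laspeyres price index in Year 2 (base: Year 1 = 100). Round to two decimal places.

96.59

Laspeyres price index uses base-period quantities as weights.
ΣP(Year 2)·Q(Year 1) = 8.80×43 + 1.68×147 + 1.24×157 + 7.75×147 + 4.28×93 = 378.4 + 246.96 + 194.68 + 1139.25 + 398.04 = 2357.33
ΣP(Year 1)·Q(Year 1) = 6.76×43 + 1.81×147 + 1.41×157 + 9.24×147 + 3.27×93 = 290.68 + 266.07 + 221.37 + 1358.28 + 304.11 = 2440.51
Index = 2357.33 / 2440.51 × 100 = 96.5917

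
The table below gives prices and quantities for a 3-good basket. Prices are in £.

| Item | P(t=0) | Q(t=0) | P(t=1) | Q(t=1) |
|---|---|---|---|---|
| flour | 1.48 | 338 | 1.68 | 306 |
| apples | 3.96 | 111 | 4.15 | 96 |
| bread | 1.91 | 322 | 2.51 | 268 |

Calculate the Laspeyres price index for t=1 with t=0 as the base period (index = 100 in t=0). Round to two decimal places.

Laspeyres price index uses base-period quantities as weights.
ΣP(t=1)·Q(t=0) = 1.68×338 + 4.15×111 + 2.51×322 = 567.84 + 460.65 + 808.22 = 1836.71
ΣP(t=0)·Q(t=0) = 1.48×338 + 3.96×111 + 1.91×322 = 500.24 + 439.56 + 615.02 = 1554.82
Index = 1836.71 / 1554.82 × 100 = 118.1301

118.13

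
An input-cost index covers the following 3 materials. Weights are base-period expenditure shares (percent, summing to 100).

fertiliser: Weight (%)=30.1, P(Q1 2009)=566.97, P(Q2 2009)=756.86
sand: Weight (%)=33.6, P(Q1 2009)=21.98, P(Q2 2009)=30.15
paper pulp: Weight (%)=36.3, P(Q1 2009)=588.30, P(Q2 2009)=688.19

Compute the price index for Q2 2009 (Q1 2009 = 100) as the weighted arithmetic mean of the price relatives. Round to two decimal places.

128.73

fertiliser: 30.1 × (756.86/566.97) = 30.1 × 1.334921 = 40.1811
sand: 33.6 × (30.15/21.98) = 33.6 × 1.371702 = 46.0892
paper pulp: 36.3 × (688.19/588.30) = 36.3 × 1.169794 = 42.4635
Index = Σ wᵢ·(p₁ᵢ/p₀ᵢ) = 40.1811 + 46.0892 + 42.4635 = 128.7338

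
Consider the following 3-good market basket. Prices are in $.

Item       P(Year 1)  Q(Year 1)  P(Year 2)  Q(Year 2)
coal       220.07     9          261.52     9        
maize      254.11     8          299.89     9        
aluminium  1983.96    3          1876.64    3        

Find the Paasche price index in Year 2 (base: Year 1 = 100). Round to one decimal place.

104.5

Paasche price index uses current-period quantities as weights.
ΣP(Year 2)·Q(Year 2) = 261.52×9 + 299.89×9 + 1876.64×3 = 2353.68 + 2699.01 + 5629.92 = 10682.61
ΣP(Year 1)·Q(Year 2) = 220.07×9 + 254.11×9 + 1983.96×3 = 1980.63 + 2286.99 + 5951.88 = 10219.5
Index = 10682.61 / 10219.5 × 100 = 104.5316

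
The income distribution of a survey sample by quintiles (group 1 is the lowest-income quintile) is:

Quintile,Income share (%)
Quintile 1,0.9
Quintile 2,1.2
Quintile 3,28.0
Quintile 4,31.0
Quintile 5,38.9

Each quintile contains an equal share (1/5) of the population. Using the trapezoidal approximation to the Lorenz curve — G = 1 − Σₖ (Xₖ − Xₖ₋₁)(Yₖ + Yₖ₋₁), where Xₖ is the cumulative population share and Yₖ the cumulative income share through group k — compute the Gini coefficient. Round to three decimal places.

0.423

Cumulative income shares Yₖ: 0.0090, 0.0210, 0.3010, 0.6110, 1.0000
Σ (Xₖ−Xₖ₋₁)(Yₖ+Yₖ₋₁) = (1/5)(0.0090+0.0000) + (1/5)(0.0210+0.0090) + (1/5)(0.3010+0.0210) + (1/5)(0.6110+0.3010) + (1/5)(1.0000+0.6110)
  = 0.0018 + 0.0060 + 0.0644 + 0.1824 + 0.3222 = 0.5768
G = 1 − 0.5768 = 0.4232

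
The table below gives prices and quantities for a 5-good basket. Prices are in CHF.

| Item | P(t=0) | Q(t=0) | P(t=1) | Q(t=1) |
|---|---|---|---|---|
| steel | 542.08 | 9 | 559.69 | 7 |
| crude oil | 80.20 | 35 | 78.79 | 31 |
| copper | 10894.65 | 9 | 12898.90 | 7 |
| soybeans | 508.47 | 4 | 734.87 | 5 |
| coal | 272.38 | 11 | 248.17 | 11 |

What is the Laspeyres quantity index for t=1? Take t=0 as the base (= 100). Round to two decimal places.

Laspeyres quantity index uses base-period prices as weights.
ΣP(t=0)·Q(t=1) = 542.08×7 + 80.20×31 + 10894.65×7 + 508.47×5 + 272.38×11 = 3794.56 + 2486.2 + 76262.55 + 2542.35 + 2996.18 = 88081.84
ΣP(t=0)·Q(t=0) = 542.08×9 + 80.20×35 + 10894.65×9 + 508.47×4 + 272.38×11 = 4878.72 + 2807 + 98051.85 + 2033.88 + 2996.18 = 110767.63
Index = 88081.84 / 110767.63 × 100 = 79.5195

79.52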